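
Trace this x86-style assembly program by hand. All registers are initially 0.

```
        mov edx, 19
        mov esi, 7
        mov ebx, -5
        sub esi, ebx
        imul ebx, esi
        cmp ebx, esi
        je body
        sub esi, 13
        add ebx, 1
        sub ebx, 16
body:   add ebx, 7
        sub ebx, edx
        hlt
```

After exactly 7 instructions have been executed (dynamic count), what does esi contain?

12

mov edx, 19 → edx=19
mov esi, 7 → esi=7
mov ebx, -5 → ebx=-5
sub esi, ebx → esi=7-(-5)=12
imul ebx, esi → ebx=(-5)*12=-60
cmp ebx, esi  (cmp -60,12)
je body: not taken
After step 7: esi = 12.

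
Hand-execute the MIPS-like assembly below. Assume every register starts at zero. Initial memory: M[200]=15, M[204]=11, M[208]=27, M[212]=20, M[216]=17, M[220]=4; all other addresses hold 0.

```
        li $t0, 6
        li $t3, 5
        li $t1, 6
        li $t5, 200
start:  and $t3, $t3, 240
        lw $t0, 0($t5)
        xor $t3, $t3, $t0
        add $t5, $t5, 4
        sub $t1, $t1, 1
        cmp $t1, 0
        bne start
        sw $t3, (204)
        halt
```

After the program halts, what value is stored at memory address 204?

20

after li $t0, 6: $t0=6
after li $t3, 5: $t3=5
after li $t1, 6: $t1=6
after li $t5, 200: $t5=200
after and $t3, $t3, 240: $t3=5&240=0
after lw $t0, 0($t5): $t0=M[200]=15
after xor $t3, $t3, $t0: $t3=0^15=15
after add $t5, $t5, 4: $t5=200+4=204
after sub $t1, $t1, 1: $t1=6-1=5
cmp $t1, 0  (cmp 5,0)
bne start: taken
after and $t3, $t3, 240: $t3=15&240=0
after lw $t0, 0($t5): $t0=M[204]=11
after xor $t3, $t3, $t0: $t3=0^11=11
after add $t5, $t5, 4: $t5=204+4=208
after sub $t1, $t1, 1: $t1=5-1=4
cmp $t1, 0  (cmp 4,0)
bne start: taken
after and $t3, $t3, 240: $t3=11&240=0
after lw $t0, 0($t5): $t0=M[208]=27
after xor $t3, $t3, $t0: $t3=0^27=27
after add $t5, $t5, 4: $t5=208+4=212
after sub $t1, $t1, 1: $t1=4-1=3
cmp $t1, 0  (cmp 3,0)
bne start: taken
after and $t3, $t3, 240: $t3=27&240=16
after lw $t0, 0($t5): $t0=M[212]=20
after xor $t3, $t3, $t0: $t3=16^20=4
after add $t5, $t5, 4: $t5=212+4=216
after sub $t1, $t1, 1: $t1=3-1=2
cmp $t1, 0  (cmp 2,0)
bne start: taken
after and $t3, $t3, 240: $t3=4&240=0
after lw $t0, 0($t5): $t0=M[216]=17
after xor $t3, $t3, $t0: $t3=0^17=17
after add $t5, $t5, 4: $t5=216+4=220
after sub $t1, $t1, 1: $t1=2-1=1
cmp $t1, 0  (cmp 1,0)
bne start: taken
after and $t3, $t3, 240: $t3=17&240=16
after lw $t0, 0($t5): $t0=M[220]=4
after xor $t3, $t3, $t0: $t3=16^4=20
after add $t5, $t5, 4: $t5=220+4=224
after sub $t1, $t1, 1: $t1=1-1=0
cmp $t1, 0  (cmp 0,0)
bne start: not taken
sw $t3, (204) → M[204]=20
halt.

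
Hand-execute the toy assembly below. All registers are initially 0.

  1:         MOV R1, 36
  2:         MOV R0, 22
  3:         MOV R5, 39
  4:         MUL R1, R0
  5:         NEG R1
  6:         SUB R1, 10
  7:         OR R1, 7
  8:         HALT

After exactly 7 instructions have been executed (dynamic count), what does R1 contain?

MOV R1, 36 → R1=36
MOV R0, 22 → R0=22
MOV R5, 39 → R5=39
MUL R1, R0 → R1=36*22=792
NEG R1 → R1=-(792)=-792
SUB R1, 10 → R1=(-792)-10=-802
OR R1, 7 → R1=(-802)|7=-801
After step 7: R1 = -801.

-801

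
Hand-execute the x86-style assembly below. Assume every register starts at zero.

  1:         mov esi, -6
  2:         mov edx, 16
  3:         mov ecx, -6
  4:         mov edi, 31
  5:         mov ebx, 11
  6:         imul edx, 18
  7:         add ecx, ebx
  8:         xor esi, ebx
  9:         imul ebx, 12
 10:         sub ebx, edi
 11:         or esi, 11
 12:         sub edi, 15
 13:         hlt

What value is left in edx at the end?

after mov esi, -6: esi=-6
after mov edx, 16: edx=16
after mov ecx, -6: ecx=-6
after mov edi, 31: edi=31
after mov ebx, 11: ebx=11
after imul edx, 18: edx=16*18=288
after add ecx, ebx: ecx=(-6)+11=5
after xor esi, ebx: esi=(-6)^11=-15
after imul ebx, 12: ebx=11*12=132
after sub ebx, edi: ebx=132-31=101
after or esi, 11: esi=(-15)|11=-5
after sub edi, 15: edi=31-15=16
halt.

288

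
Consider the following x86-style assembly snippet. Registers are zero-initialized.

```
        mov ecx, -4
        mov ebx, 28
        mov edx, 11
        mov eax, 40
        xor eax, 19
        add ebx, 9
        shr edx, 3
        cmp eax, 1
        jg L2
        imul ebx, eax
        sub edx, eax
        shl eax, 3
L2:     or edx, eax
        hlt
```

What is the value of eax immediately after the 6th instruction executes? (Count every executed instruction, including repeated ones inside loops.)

after mov ecx, -4: ecx=-4
after mov ebx, 28: ebx=28
after mov edx, 11: edx=11
after mov eax, 40: eax=40
after xor eax, 19: eax=40^19=59
after add ebx, 9: ebx=28+9=37
After step 6: eax = 59.

59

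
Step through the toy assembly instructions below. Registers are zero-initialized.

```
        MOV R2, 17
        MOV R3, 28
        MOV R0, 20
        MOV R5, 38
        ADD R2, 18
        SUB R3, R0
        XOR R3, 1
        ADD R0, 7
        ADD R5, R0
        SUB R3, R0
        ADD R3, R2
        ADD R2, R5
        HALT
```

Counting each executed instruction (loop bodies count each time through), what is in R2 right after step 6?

35

MOV R2, 17 → R2=17
MOV R3, 28 → R3=28
MOV R0, 20 → R0=20
MOV R5, 38 → R5=38
ADD R2, 18 → R2=17+18=35
SUB R3, R0 → R3=28-20=8
After step 6: R2 = 35.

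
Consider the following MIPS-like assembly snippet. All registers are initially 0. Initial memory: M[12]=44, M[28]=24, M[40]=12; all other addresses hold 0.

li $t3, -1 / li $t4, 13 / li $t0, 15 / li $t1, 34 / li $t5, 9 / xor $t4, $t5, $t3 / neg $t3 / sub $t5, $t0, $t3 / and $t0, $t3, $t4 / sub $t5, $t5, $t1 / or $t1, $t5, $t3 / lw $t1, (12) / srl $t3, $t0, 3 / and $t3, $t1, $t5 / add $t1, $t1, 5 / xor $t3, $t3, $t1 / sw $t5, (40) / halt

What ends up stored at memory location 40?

-20

after li $t3, -1: $t3=-1
after li $t4, 13: $t4=13
after li $t0, 15: $t0=15
after li $t1, 34: $t1=34
after li $t5, 9: $t5=9
after xor $t4, $t5, $t3: $t4=9^(-1)=-10
after neg $t3: $t3=-(-1)=1
after sub $t5, $t0, $t3: $t5=15-1=14
after and $t0, $t3, $t4: $t0=1&(-10)=0
after sub $t5, $t5, $t1: $t5=14-34=-20
after or $t1, $t5, $t3: $t1=(-20)|1=-19
after lw $t1, (12): $t1=M[12]=44
after srl $t3, $t0, 3: $t3=0>>3=0
after and $t3, $t1, $t5: $t3=44&(-20)=44
after add $t1, $t1, 5: $t1=44+5=49
after xor $t3, $t3, $t1: $t3=44^49=29
sw $t5, (40) → M[40]=-20
halt.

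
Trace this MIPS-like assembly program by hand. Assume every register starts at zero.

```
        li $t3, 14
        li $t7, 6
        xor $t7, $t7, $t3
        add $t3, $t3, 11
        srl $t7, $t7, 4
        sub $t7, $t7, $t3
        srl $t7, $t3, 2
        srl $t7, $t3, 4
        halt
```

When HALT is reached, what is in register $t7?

1

after li $t3, 14: $t3=14
after li $t7, 6: $t7=6
after xor $t7, $t7, $t3: $t7=6^14=8
after add $t3, $t3, 11: $t3=14+11=25
after srl $t7, $t7, 4: $t7=8>>4=0
after sub $t7, $t7, $t3: $t7=0-25=-25
after srl $t7, $t3, 2: $t7=25>>2=6
after srl $t7, $t3, 4: $t7=25>>4=1
halt.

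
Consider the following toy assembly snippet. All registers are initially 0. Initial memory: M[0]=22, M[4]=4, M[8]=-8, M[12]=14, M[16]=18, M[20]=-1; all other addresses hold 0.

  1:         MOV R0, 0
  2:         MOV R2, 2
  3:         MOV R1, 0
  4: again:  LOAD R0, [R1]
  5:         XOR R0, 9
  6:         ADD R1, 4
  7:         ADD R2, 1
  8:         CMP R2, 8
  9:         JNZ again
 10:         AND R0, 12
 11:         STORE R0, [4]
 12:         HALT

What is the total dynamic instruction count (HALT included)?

after MOV R0, 0: R0=0
after MOV R2, 2: R2=2
after MOV R1, 0: R1=0
after LOAD R0, [R1]: R0=M[0]=22
after XOR R0, 9: R0=22^9=31
after ADD R1, 4: R1=0+4=4
after ADD R2, 1: R2=2+1=3
CMP R2, 8  (cmp 3,8)
JNZ again: taken
after LOAD R0, [R1]: R0=M[4]=4
after XOR R0, 9: R0=4^9=13
after ADD R1, 4: R1=4+4=8
after ADD R2, 1: R2=3+1=4
CMP R2, 8  (cmp 4,8)
JNZ again: taken
after LOAD R0, [R1]: R0=M[8]=-8
after XOR R0, 9: R0=(-8)^9=-15
after ADD R1, 4: R1=8+4=12
after ADD R2, 1: R2=4+1=5
CMP R2, 8  (cmp 5,8)
JNZ again: taken
after LOAD R0, [R1]: R0=M[12]=14
after XOR R0, 9: R0=14^9=7
after ADD R1, 4: R1=12+4=16
after ADD R2, 1: R2=5+1=6
CMP R2, 8  (cmp 6,8)
JNZ again: taken
after LOAD R0, [R1]: R0=M[16]=18
after XOR R0, 9: R0=18^9=27
after ADD R1, 4: R1=16+4=20
after ADD R2, 1: R2=6+1=7
CMP R2, 8  (cmp 7,8)
JNZ again: taken
after LOAD R0, [R1]: R0=M[20]=-1
after XOR R0, 9: R0=(-1)^9=-10
after ADD R1, 4: R1=20+4=24
after ADD R2, 1: R2=7+1=8
CMP R2, 8  (cmp 8,8)
JNZ again: not taken
after AND R0, 12: R0=(-10)&12=4
STORE R0, [4] → M[4]=4
halt.
Total executed instructions: 42.

42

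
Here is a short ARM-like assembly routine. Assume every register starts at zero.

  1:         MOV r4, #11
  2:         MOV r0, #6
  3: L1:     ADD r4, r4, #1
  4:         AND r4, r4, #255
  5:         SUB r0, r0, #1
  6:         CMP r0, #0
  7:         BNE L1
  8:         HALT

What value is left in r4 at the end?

17

r4=11
r0=6
r4=11+1=12
r4=12&255=12
r0=6-1=5
CMP r0, #0  (cmp 5,0)
BNE L1: taken
r4=12+1=13
r4=13&255=13
r0=5-1=4
CMP r0, #0  (cmp 4,0)
BNE L1: taken
r4=13+1=14
r4=14&255=14
r0=4-1=3
CMP r0, #0  (cmp 3,0)
BNE L1: taken
r4=14+1=15
r4=15&255=15
r0=3-1=2
CMP r0, #0  (cmp 2,0)
BNE L1: taken
r4=15+1=16
r4=16&255=16
r0=2-1=1
CMP r0, #0  (cmp 1,0)
BNE L1: taken
r4=16+1=17
r4=17&255=17
r0=1-1=0
CMP r0, #0  (cmp 0,0)
BNE L1: not taken
halt.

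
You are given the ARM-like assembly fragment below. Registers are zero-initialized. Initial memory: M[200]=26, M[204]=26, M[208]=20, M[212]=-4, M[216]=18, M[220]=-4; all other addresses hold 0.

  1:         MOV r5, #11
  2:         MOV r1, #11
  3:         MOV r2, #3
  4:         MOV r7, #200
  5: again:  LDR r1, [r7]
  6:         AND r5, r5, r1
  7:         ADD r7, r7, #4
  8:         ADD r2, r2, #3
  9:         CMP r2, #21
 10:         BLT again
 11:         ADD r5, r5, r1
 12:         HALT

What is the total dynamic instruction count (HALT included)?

42

MOV r5, #11 → r5=11
MOV r1, #11 → r1=11
MOV r2, #3 → r2=3
MOV r7, #200 → r7=200
LDR r1, [r7] → r1=M[200]=26
AND r5, r5, r1 → r5=11&26=10
ADD r7, r7, #4 → r7=200+4=204
ADD r2, r2, #3 → r2=3+3=6
CMP r2, #21  (cmp 6,21)
BLT again: taken
LDR r1, [r7] → r1=M[204]=26
AND r5, r5, r1 → r5=10&26=10
ADD r7, r7, #4 → r7=204+4=208
ADD r2, r2, #3 → r2=6+3=9
CMP r2, #21  (cmp 9,21)
BLT again: taken
LDR r1, [r7] → r1=M[208]=20
AND r5, r5, r1 → r5=10&20=0
ADD r7, r7, #4 → r7=208+4=212
ADD r2, r2, #3 → r2=9+3=12
CMP r2, #21  (cmp 12,21)
BLT again: taken
LDR r1, [r7] → r1=M[212]=-4
AND r5, r5, r1 → r5=0&(-4)=0
ADD r7, r7, #4 → r7=212+4=216
ADD r2, r2, #3 → r2=12+3=15
CMP r2, #21  (cmp 15,21)
BLT again: taken
LDR r1, [r7] → r1=M[216]=18
AND r5, r5, r1 → r5=0&18=0
ADD r7, r7, #4 → r7=216+4=220
ADD r2, r2, #3 → r2=15+3=18
CMP r2, #21  (cmp 18,21)
BLT again: taken
LDR r1, [r7] → r1=M[220]=-4
AND r5, r5, r1 → r5=0&(-4)=0
ADD r7, r7, #4 → r7=220+4=224
ADD r2, r2, #3 → r2=18+3=21
CMP r2, #21  (cmp 21,21)
BLT again: not taken
ADD r5, r5, r1 → r5=0+(-4)=-4
halt.
Total executed instructions: 42.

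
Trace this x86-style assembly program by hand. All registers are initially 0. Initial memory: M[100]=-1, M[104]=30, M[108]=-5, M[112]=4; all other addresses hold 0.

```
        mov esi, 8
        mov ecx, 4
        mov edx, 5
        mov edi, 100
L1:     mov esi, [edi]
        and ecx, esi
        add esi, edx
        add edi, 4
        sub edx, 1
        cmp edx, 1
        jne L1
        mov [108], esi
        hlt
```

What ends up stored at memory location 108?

after mov esi, 8: esi=8
after mov ecx, 4: ecx=4
after mov edx, 5: edx=5
after mov edi, 100: edi=100
after mov esi, [edi]: esi=M[100]=-1
after and ecx, esi: ecx=4&(-1)=4
after add esi, edx: esi=(-1)+5=4
after add edi, 4: edi=100+4=104
after sub edx, 1: edx=5-1=4
cmp edx, 1  (cmp 4,1)
jne L1: taken
after mov esi, [edi]: esi=M[104]=30
after and ecx, esi: ecx=4&30=4
after add esi, edx: esi=30+4=34
after add edi, 4: edi=104+4=108
after sub edx, 1: edx=4-1=3
cmp edx, 1  (cmp 3,1)
jne L1: taken
after mov esi, [edi]: esi=M[108]=-5
after and ecx, esi: ecx=4&(-5)=0
after add esi, edx: esi=(-5)+3=-2
after add edi, 4: edi=108+4=112
after sub edx, 1: edx=3-1=2
cmp edx, 1  (cmp 2,1)
jne L1: taken
after mov esi, [edi]: esi=M[112]=4
after and ecx, esi: ecx=0&4=0
after add esi, edx: esi=4+2=6
after add edi, 4: edi=112+4=116
after sub edx, 1: edx=2-1=1
cmp edx, 1  (cmp 1,1)
jne L1: not taken
mov [108], esi → M[108]=6
halt.

6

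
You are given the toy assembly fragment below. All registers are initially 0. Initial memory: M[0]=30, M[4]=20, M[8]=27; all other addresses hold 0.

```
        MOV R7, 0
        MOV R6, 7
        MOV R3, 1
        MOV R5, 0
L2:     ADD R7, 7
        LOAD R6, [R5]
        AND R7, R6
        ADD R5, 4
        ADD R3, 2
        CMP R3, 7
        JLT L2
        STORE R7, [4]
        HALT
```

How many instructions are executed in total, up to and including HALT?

27

MOV R7, 0 → R7=0
MOV R6, 7 → R6=7
MOV R3, 1 → R3=1
MOV R5, 0 → R5=0
ADD R7, 7 → R7=0+7=7
LOAD R6, [R5] → R6=M[0]=30
AND R7, R6 → R7=7&30=6
ADD R5, 4 → R5=0+4=4
ADD R3, 2 → R3=1+2=3
CMP R3, 7  (cmp 3,7)
JLT L2: taken
ADD R7, 7 → R7=6+7=13
LOAD R6, [R5] → R6=M[4]=20
AND R7, R6 → R7=13&20=4
ADD R5, 4 → R5=4+4=8
ADD R3, 2 → R3=3+2=5
CMP R3, 7  (cmp 5,7)
JLT L2: taken
ADD R7, 7 → R7=4+7=11
LOAD R6, [R5] → R6=M[8]=27
AND R7, R6 → R7=11&27=11
ADD R5, 4 → R5=8+4=12
ADD R3, 2 → R3=5+2=7
CMP R3, 7  (cmp 7,7)
JLT L2: not taken
STORE R7, [4] → M[4]=11
halt.
Total executed instructions: 27.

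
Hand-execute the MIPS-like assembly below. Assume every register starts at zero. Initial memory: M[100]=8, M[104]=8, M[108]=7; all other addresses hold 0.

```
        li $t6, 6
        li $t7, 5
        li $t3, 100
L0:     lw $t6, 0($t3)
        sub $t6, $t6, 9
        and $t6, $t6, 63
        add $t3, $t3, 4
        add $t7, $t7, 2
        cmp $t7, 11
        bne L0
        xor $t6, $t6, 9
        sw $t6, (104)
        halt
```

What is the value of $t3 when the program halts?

112

after li $t6, 6: $t6=6
after li $t7, 5: $t7=5
after li $t3, 100: $t3=100
after lw $t6, 0($t3): $t6=M[100]=8
after sub $t6, $t6, 9: $t6=8-9=-1
after and $t6, $t6, 63: $t6=(-1)&63=63
after add $t3, $t3, 4: $t3=100+4=104
after add $t7, $t7, 2: $t7=5+2=7
cmp $t7, 11  (cmp 7,11)
bne L0: taken
after lw $t6, 0($t3): $t6=M[104]=8
after sub $t6, $t6, 9: $t6=8-9=-1
after and $t6, $t6, 63: $t6=(-1)&63=63
after add $t3, $t3, 4: $t3=104+4=108
after add $t7, $t7, 2: $t7=7+2=9
cmp $t7, 11  (cmp 9,11)
bne L0: taken
after lw $t6, 0($t3): $t6=M[108]=7
after sub $t6, $t6, 9: $t6=7-9=-2
after and $t6, $t6, 63: $t6=(-2)&63=62
after add $t3, $t3, 4: $t3=108+4=112
after add $t7, $t7, 2: $t7=9+2=11
cmp $t7, 11  (cmp 11,11)
bne L0: not taken
after xor $t6, $t6, 9: $t6=62^9=55
sw $t6, (104) → M[104]=55
halt.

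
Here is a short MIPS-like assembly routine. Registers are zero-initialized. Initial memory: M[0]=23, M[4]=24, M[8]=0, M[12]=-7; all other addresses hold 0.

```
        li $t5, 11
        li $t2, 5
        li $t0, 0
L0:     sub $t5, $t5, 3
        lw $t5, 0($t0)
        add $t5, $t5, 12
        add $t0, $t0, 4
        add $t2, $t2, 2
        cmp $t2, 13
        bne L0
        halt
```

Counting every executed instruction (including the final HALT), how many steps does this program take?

32

after li $t5, 11: $t5=11
after li $t2, 5: $t2=5
after li $t0, 0: $t0=0
after sub $t5, $t5, 3: $t5=11-3=8
after lw $t5, 0($t0): $t5=M[0]=23
after add $t5, $t5, 12: $t5=23+12=35
after add $t0, $t0, 4: $t0=0+4=4
after add $t2, $t2, 2: $t2=5+2=7
cmp $t2, 13  (cmp 7,13)
bne L0: taken
after sub $t5, $t5, 3: $t5=35-3=32
after lw $t5, 0($t0): $t5=M[4]=24
after add $t5, $t5, 12: $t5=24+12=36
after add $t0, $t0, 4: $t0=4+4=8
after add $t2, $t2, 2: $t2=7+2=9
cmp $t2, 13  (cmp 9,13)
bne L0: taken
after sub $t5, $t5, 3: $t5=36-3=33
after lw $t5, 0($t0): $t5=M[8]=0
after add $t5, $t5, 12: $t5=0+12=12
after add $t0, $t0, 4: $t0=8+4=12
after add $t2, $t2, 2: $t2=9+2=11
cmp $t2, 13  (cmp 11,13)
bne L0: taken
after sub $t5, $t5, 3: $t5=12-3=9
after lw $t5, 0($t0): $t5=M[12]=-7
after add $t5, $t5, 12: $t5=(-7)+12=5
after add $t0, $t0, 4: $t0=12+4=16
after add $t2, $t2, 2: $t2=11+2=13
cmp $t2, 13  (cmp 13,13)
bne L0: not taken
halt.
Total executed instructions: 32.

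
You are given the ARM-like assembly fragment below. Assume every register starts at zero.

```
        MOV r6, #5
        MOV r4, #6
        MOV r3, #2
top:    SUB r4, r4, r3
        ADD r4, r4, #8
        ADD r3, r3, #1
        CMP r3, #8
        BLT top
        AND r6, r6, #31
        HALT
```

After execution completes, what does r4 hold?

27

after MOV r6, #5: r6=5
after MOV r4, #6: r4=6
after MOV r3, #2: r3=2
after SUB r4, r4, r3: r4=6-2=4
after ADD r4, r4, #8: r4=4+8=12
after ADD r3, r3, #1: r3=2+1=3
CMP r3, #8  (cmp 3,8)
BLT top: taken
after SUB r4, r4, r3: r4=12-3=9
after ADD r4, r4, #8: r4=9+8=17
after ADD r3, r3, #1: r3=3+1=4
CMP r3, #8  (cmp 4,8)
BLT top: taken
after SUB r4, r4, r3: r4=17-4=13
after ADD r4, r4, #8: r4=13+8=21
after ADD r3, r3, #1: r3=4+1=5
CMP r3, #8  (cmp 5,8)
BLT top: taken
after SUB r4, r4, r3: r4=21-5=16
after ADD r4, r4, #8: r4=16+8=24
after ADD r3, r3, #1: r3=5+1=6
CMP r3, #8  (cmp 6,8)
BLT top: taken
after SUB r4, r4, r3: r4=24-6=18
after ADD r4, r4, #8: r4=18+8=26
after ADD r3, r3, #1: r3=6+1=7
CMP r3, #8  (cmp 7,8)
BLT top: taken
after SUB r4, r4, r3: r4=26-7=19
after ADD r4, r4, #8: r4=19+8=27
after ADD r3, r3, #1: r3=7+1=8
CMP r3, #8  (cmp 8,8)
BLT top: not taken
after AND r6, r6, #31: r6=5&31=5
halt.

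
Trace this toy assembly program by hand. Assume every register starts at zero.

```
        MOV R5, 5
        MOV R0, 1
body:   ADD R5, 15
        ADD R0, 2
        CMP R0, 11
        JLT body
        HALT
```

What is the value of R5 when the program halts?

R5=5
R0=1
R5=5+15=20
R0=1+2=3
CMP R0, 11  (cmp 3,11)
JLT body: taken
R5=20+15=35
R0=3+2=5
CMP R0, 11  (cmp 5,11)
JLT body: taken
R5=35+15=50
R0=5+2=7
CMP R0, 11  (cmp 7,11)
JLT body: taken
R5=50+15=65
R0=7+2=9
CMP R0, 11  (cmp 9,11)
JLT body: taken
R5=65+15=80
R0=9+2=11
CMP R0, 11  (cmp 11,11)
JLT body: not taken
halt.

80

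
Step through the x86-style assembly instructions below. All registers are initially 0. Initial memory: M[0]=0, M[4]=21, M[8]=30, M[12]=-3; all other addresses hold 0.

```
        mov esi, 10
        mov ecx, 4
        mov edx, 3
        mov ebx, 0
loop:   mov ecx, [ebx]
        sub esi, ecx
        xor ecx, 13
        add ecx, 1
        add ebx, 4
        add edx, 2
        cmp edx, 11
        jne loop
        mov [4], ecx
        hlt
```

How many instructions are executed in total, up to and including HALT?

after mov esi, 10: esi=10
after mov ecx, 4: ecx=4
after mov edx, 3: edx=3
after mov ebx, 0: ebx=0
after mov ecx, [ebx]: ecx=M[0]=0
after sub esi, ecx: esi=10-0=10
after xor ecx, 13: ecx=0^13=13
after add ecx, 1: ecx=13+1=14
after add ebx, 4: ebx=0+4=4
after add edx, 2: edx=3+2=5
cmp edx, 11  (cmp 5,11)
jne loop: taken
after mov ecx, [ebx]: ecx=M[4]=21
after sub esi, ecx: esi=10-21=-11
after xor ecx, 13: ecx=21^13=24
after add ecx, 1: ecx=24+1=25
after add ebx, 4: ebx=4+4=8
after add edx, 2: edx=5+2=7
cmp edx, 11  (cmp 7,11)
jne loop: taken
after mov ecx, [ebx]: ecx=M[8]=30
after sub esi, ecx: esi=(-11)-30=-41
after xor ecx, 13: ecx=30^13=19
after add ecx, 1: ecx=19+1=20
after add ebx, 4: ebx=8+4=12
after add edx, 2: edx=7+2=9
cmp edx, 11  (cmp 9,11)
jne loop: taken
after mov ecx, [ebx]: ecx=M[12]=-3
after sub esi, ecx: esi=(-41)-(-3)=-38
after xor ecx, 13: ecx=(-3)^13=-16
after add ecx, 1: ecx=(-16)+1=-15
after add ebx, 4: ebx=12+4=16
after add edx, 2: edx=9+2=11
cmp edx, 11  (cmp 11,11)
jne loop: not taken
mov [4], ecx → M[4]=-15
halt.
Total executed instructions: 38.

38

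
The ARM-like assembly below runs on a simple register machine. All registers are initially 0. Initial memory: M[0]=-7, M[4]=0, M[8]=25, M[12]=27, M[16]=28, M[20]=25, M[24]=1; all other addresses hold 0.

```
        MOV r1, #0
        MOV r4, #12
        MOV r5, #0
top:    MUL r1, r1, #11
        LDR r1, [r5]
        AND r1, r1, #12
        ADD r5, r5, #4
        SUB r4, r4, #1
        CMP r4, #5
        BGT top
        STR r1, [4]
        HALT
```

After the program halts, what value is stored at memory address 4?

0

r1=0
r4=12
r5=0
r1=0*11=0
r1=M[0]=-7
r1=(-7)&12=8
r5=0+4=4
r4=12-1=11
CMP r4, #5  (cmp 11,5)
BGT top: taken
r1=8*11=88
r1=M[4]=0
r1=0&12=0
r5=4+4=8
r4=11-1=10
CMP r4, #5  (cmp 10,5)
BGT top: taken
r1=0*11=0
r1=M[8]=25
r1=25&12=8
r5=8+4=12
r4=10-1=9
CMP r4, #5  (cmp 9,5)
BGT top: taken
r1=8*11=88
r1=M[12]=27
r1=27&12=8
r5=12+4=16
r4=9-1=8
CMP r4, #5  (cmp 8,5)
BGT top: taken
r1=8*11=88
r1=M[16]=28
r1=28&12=12
r5=16+4=20
r4=8-1=7
CMP r4, #5  (cmp 7,5)
BGT top: taken
r1=12*11=132
r1=M[20]=25
r1=25&12=8
r5=20+4=24
r4=7-1=6
CMP r4, #5  (cmp 6,5)
BGT top: taken
r1=8*11=88
r1=M[24]=1
r1=1&12=0
r5=24+4=28
r4=6-1=5
CMP r4, #5  (cmp 5,5)
BGT top: not taken
STR r1, [4] → M[4]=0
halt.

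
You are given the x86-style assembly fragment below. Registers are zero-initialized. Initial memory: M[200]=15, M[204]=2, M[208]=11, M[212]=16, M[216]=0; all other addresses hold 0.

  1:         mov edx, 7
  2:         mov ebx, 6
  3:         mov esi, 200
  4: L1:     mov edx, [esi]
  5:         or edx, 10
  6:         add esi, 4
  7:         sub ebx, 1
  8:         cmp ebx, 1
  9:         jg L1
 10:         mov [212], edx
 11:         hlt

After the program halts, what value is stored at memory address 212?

after mov edx, 7: edx=7
after mov ebx, 6: ebx=6
after mov esi, 200: esi=200
after mov edx, [esi]: edx=M[200]=15
after or edx, 10: edx=15|10=15
after add esi, 4: esi=200+4=204
after sub ebx, 1: ebx=6-1=5
cmp ebx, 1  (cmp 5,1)
jg L1: taken
after mov edx, [esi]: edx=M[204]=2
after or edx, 10: edx=2|10=10
after add esi, 4: esi=204+4=208
after sub ebx, 1: ebx=5-1=4
cmp ebx, 1  (cmp 4,1)
jg L1: taken
after mov edx, [esi]: edx=M[208]=11
after or edx, 10: edx=11|10=11
after add esi, 4: esi=208+4=212
after sub ebx, 1: ebx=4-1=3
cmp ebx, 1  (cmp 3,1)
jg L1: taken
after mov edx, [esi]: edx=M[212]=16
after or edx, 10: edx=16|10=26
after add esi, 4: esi=212+4=216
after sub ebx, 1: ebx=3-1=2
cmp ebx, 1  (cmp 2,1)
jg L1: taken
after mov edx, [esi]: edx=M[216]=0
after or edx, 10: edx=0|10=10
after add esi, 4: esi=216+4=220
after sub ebx, 1: ebx=2-1=1
cmp ebx, 1  (cmp 1,1)
jg L1: not taken
mov [212], edx → M[212]=10
halt.

10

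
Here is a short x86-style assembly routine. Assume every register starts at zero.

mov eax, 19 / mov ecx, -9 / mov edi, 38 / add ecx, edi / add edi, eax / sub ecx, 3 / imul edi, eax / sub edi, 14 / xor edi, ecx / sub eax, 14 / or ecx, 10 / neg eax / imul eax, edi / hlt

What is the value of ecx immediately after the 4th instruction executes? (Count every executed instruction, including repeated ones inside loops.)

eax=19
ecx=-9
edi=38
ecx=(-9)+38=29
After step 4: ecx = 29.

29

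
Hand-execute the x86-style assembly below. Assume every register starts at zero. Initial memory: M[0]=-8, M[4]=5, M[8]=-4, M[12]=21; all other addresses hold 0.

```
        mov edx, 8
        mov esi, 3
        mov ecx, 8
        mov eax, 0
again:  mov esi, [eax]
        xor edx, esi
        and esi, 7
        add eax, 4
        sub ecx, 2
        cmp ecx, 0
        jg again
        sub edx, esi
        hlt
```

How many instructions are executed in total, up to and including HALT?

34

after mov edx, 8: edx=8
after mov esi, 3: esi=3
after mov ecx, 8: ecx=8
after mov eax, 0: eax=0
after mov esi, [eax]: esi=M[0]=-8
after xor edx, esi: edx=8^(-8)=-16
after and esi, 7: esi=(-8)&7=0
after add eax, 4: eax=0+4=4
after sub ecx, 2: ecx=8-2=6
cmp ecx, 0  (cmp 6,0)
jg again: taken
after mov esi, [eax]: esi=M[4]=5
after xor edx, esi: edx=(-16)^5=-11
after and esi, 7: esi=5&7=5
after add eax, 4: eax=4+4=8
after sub ecx, 2: ecx=6-2=4
cmp ecx, 0  (cmp 4,0)
jg again: taken
after mov esi, [eax]: esi=M[8]=-4
after xor edx, esi: edx=(-11)^(-4)=9
after and esi, 7: esi=(-4)&7=4
after add eax, 4: eax=8+4=12
after sub ecx, 2: ecx=4-2=2
cmp ecx, 0  (cmp 2,0)
jg again: taken
after mov esi, [eax]: esi=M[12]=21
after xor edx, esi: edx=9^21=28
after and esi, 7: esi=21&7=5
after add eax, 4: eax=12+4=16
after sub ecx, 2: ecx=2-2=0
cmp ecx, 0  (cmp 0,0)
jg again: not taken
after sub edx, esi: edx=28-5=23
halt.
Total executed instructions: 34.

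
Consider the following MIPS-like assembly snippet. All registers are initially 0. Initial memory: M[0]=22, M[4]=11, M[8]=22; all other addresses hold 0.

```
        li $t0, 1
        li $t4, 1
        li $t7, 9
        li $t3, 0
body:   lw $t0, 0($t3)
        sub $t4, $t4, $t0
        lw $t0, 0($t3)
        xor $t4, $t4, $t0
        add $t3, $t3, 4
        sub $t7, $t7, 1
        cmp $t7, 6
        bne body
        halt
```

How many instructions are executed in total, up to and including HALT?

$t0=1
$t4=1
$t7=9
$t3=0
$t0=M[0]=22
$t4=1-22=-21
$t0=M[0]=22
$t4=(-21)^22=-3
$t3=0+4=4
$t7=9-1=8
cmp $t7, 6  (cmp 8,6)
bne body: taken
$t0=M[4]=11
$t4=(-3)-11=-14
$t0=M[4]=11
$t4=(-14)^11=-7
$t3=4+4=8
$t7=8-1=7
cmp $t7, 6  (cmp 7,6)
bne body: taken
$t0=M[8]=22
$t4=(-7)-22=-29
$t0=M[8]=22
$t4=(-29)^22=-11
$t3=8+4=12
$t7=7-1=6
cmp $t7, 6  (cmp 6,6)
bne body: not taken
halt.
Total executed instructions: 29.

29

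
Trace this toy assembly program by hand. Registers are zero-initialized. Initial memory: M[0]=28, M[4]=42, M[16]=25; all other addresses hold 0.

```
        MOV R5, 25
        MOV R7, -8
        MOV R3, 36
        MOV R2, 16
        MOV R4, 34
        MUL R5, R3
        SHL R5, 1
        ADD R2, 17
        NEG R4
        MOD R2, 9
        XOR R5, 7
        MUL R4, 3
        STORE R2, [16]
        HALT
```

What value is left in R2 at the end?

MOV R5, 25 → R5=25
MOV R7, -8 → R7=-8
MOV R3, 36 → R3=36
MOV R2, 16 → R2=16
MOV R4, 34 → R4=34
MUL R5, R3 → R5=25*36=900
SHL R5, 1 → R5=900<<1=1800
ADD R2, 17 → R2=16+17=33
NEG R4 → R4=-(34)=-34
MOD R2, 9 → R2=33%9=6
XOR R5, 7 → R5=1800^7=1807
MUL R4, 3 → R4=(-34)*3=-102
STORE R2, [16] → M[16]=6
halt.

6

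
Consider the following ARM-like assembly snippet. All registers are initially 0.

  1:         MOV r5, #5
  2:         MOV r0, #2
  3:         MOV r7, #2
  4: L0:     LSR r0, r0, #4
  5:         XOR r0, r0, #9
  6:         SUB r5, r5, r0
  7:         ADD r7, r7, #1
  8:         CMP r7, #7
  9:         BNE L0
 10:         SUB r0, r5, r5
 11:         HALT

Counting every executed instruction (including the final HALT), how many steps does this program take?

after MOV r5, #5: r5=5
after MOV r0, #2: r0=2
after MOV r7, #2: r7=2
after LSR r0, r0, #4: r0=2>>4=0
after XOR r0, r0, #9: r0=0^9=9
after SUB r5, r5, r0: r5=5-9=-4
after ADD r7, r7, #1: r7=2+1=3
CMP r7, #7  (cmp 3,7)
BNE L0: taken
after LSR r0, r0, #4: r0=9>>4=0
after XOR r0, r0, #9: r0=0^9=9
after SUB r5, r5, r0: r5=(-4)-9=-13
after ADD r7, r7, #1: r7=3+1=4
CMP r7, #7  (cmp 4,7)
BNE L0: taken
after LSR r0, r0, #4: r0=9>>4=0
after XOR r0, r0, #9: r0=0^9=9
after SUB r5, r5, r0: r5=(-13)-9=-22
after ADD r7, r7, #1: r7=4+1=5
CMP r7, #7  (cmp 5,7)
BNE L0: taken
after LSR r0, r0, #4: r0=9>>4=0
after XOR r0, r0, #9: r0=0^9=9
after SUB r5, r5, r0: r5=(-22)-9=-31
after ADD r7, r7, #1: r7=5+1=6
CMP r7, #7  (cmp 6,7)
BNE L0: taken
after LSR r0, r0, #4: r0=9>>4=0
after XOR r0, r0, #9: r0=0^9=9
after SUB r5, r5, r0: r5=(-31)-9=-40
after ADD r7, r7, #1: r7=6+1=7
CMP r7, #7  (cmp 7,7)
BNE L0: not taken
after SUB r0, r5, r5: r0=(-40)-(-40)=0
halt.
Total executed instructions: 35.

35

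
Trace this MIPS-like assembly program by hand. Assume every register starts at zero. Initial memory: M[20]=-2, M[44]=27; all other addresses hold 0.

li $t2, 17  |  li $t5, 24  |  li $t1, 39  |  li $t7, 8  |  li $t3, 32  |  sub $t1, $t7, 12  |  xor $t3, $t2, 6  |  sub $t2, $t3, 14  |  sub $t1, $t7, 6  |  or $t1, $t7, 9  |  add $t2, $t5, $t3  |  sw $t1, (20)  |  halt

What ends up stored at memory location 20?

9

$t2=17
$t5=24
$t1=39
$t7=8
$t3=32
$t1=8-12=-4
$t3=17^6=23
$t2=23-14=9
$t1=8-6=2
$t1=8|9=9
$t2=24+23=47
sw $t1, (20) → M[20]=9
halt.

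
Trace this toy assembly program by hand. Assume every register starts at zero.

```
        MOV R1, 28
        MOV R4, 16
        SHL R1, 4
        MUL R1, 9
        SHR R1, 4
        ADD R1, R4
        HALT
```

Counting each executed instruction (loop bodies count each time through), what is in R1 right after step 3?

MOV R1, 28 → R1=28
MOV R4, 16 → R4=16
SHL R1, 4 → R1=28<<4=448
After step 3: R1 = 448.

448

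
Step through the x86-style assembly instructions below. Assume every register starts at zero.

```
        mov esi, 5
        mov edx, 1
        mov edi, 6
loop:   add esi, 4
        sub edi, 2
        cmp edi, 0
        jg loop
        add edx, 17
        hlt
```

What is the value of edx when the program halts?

esi=5
edx=1
edi=6
esi=5+4=9
edi=6-2=4
cmp edi, 0  (cmp 4,0)
jg loop: taken
esi=9+4=13
edi=4-2=2
cmp edi, 0  (cmp 2,0)
jg loop: taken
esi=13+4=17
edi=2-2=0
cmp edi, 0  (cmp 0,0)
jg loop: not taken
edx=1+17=18
halt.

18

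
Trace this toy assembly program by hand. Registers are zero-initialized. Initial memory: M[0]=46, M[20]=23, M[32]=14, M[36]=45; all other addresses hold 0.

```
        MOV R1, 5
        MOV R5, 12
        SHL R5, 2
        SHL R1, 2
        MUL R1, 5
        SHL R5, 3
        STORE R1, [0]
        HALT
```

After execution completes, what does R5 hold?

R1=5
R5=12
R5=12<<2=48
R1=5<<2=20
R1=20*5=100
R5=48<<3=384
STORE R1, [0] → M[0]=100
halt.

384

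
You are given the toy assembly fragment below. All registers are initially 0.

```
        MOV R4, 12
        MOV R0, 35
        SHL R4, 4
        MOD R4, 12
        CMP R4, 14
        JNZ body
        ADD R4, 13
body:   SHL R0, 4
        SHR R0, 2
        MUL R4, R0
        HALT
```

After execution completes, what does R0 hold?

after MOV R4, 12: R4=12
after MOV R0, 35: R0=35
after SHL R4, 4: R4=12<<4=192
after MOD R4, 12: R4=192%12=0
CMP R4, 14  (cmp 0,14)
JNZ body: taken
after SHL R0, 4: R0=35<<4=560
after SHR R0, 2: R0=560>>2=140
after MUL R4, R0: R4=0*140=0
halt.

140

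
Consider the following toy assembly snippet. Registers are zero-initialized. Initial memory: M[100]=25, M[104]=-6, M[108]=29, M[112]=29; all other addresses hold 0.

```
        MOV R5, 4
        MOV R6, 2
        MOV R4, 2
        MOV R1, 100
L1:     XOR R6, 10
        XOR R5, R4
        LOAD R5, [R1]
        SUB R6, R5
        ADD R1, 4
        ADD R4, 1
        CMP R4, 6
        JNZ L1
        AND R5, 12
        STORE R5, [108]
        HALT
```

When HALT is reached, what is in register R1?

116

after MOV R5, 4: R5=4
after MOV R6, 2: R6=2
after MOV R4, 2: R4=2
after MOV R1, 100: R1=100
after XOR R6, 10: R6=2^10=8
after XOR R5, R4: R5=4^2=6
after LOAD R5, [R1]: R5=M[100]=25
after SUB R6, R5: R6=8-25=-17
after ADD R1, 4: R1=100+4=104
after ADD R4, 1: R4=2+1=3
CMP R4, 6  (cmp 3,6)
JNZ L1: taken
after XOR R6, 10: R6=(-17)^10=-27
after XOR R5, R4: R5=25^3=26
after LOAD R5, [R1]: R5=M[104]=-6
after SUB R6, R5: R6=(-27)-(-6)=-21
after ADD R1, 4: R1=104+4=108
after ADD R4, 1: R4=3+1=4
CMP R4, 6  (cmp 4,6)
JNZ L1: taken
after XOR R6, 10: R6=(-21)^10=-31
after XOR R5, R4: R5=(-6)^4=-2
after LOAD R5, [R1]: R5=M[108]=29
after SUB R6, R5: R6=(-31)-29=-60
after ADD R1, 4: R1=108+4=112
after ADD R4, 1: R4=4+1=5
CMP R4, 6  (cmp 5,6)
JNZ L1: taken
after XOR R6, 10: R6=(-60)^10=-50
after XOR R5, R4: R5=29^5=24
after LOAD R5, [R1]: R5=M[112]=29
after SUB R6, R5: R6=(-50)-29=-79
after ADD R1, 4: R1=112+4=116
after ADD R4, 1: R4=5+1=6
CMP R4, 6  (cmp 6,6)
JNZ L1: not taken
after AND R5, 12: R5=29&12=12
STORE R5, [108] → M[108]=12
halt.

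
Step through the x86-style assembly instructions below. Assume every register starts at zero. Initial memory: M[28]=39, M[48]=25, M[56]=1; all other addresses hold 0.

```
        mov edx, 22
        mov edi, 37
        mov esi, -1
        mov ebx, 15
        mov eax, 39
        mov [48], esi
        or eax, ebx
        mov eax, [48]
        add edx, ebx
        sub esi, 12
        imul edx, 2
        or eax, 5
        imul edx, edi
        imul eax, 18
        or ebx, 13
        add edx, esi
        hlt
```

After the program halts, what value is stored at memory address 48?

edx=22
edi=37
esi=-1
ebx=15
eax=39
mov [48], esi → M[48]=-1
eax=39|15=47
eax=M[48]=-1
edx=22+15=37
esi=(-1)-12=-13
edx=37*2=74
eax=(-1)|5=-1
edx=74*37=2738
eax=(-1)*18=-18
ebx=15|13=15
edx=2738+(-13)=2725
halt.

-1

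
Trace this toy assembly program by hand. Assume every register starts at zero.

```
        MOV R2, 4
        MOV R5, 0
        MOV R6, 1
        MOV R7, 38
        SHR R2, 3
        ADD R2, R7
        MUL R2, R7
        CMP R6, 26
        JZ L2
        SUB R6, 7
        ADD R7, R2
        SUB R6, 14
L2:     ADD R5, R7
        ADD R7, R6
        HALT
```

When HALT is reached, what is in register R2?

R2=4
R5=0
R6=1
R7=38
R2=4>>3=0
R2=0+38=38
R2=38*38=1444
CMP R6, 26  (cmp 1,26)
JZ L2: not taken
R6=1-7=-6
R7=38+1444=1482
R6=(-6)-14=-20
R5=0+1482=1482
R7=1482+(-20)=1462
halt.

1444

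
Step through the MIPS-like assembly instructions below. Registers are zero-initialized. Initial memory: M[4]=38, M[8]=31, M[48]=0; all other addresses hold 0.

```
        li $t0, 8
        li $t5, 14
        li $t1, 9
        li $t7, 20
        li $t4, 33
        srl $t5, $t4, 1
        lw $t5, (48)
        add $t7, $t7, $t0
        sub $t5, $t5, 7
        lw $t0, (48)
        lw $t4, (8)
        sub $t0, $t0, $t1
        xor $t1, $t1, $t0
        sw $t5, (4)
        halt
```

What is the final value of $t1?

$t0=8
$t5=14
$t1=9
$t7=20
$t4=33
$t5=33>>1=16
$t5=M[48]=0
$t7=20+8=28
$t5=0-7=-7
$t0=M[48]=0
$t4=M[8]=31
$t0=0-9=-9
$t1=9^(-9)=-2
sw $t5, (4) → M[4]=-7
halt.

-2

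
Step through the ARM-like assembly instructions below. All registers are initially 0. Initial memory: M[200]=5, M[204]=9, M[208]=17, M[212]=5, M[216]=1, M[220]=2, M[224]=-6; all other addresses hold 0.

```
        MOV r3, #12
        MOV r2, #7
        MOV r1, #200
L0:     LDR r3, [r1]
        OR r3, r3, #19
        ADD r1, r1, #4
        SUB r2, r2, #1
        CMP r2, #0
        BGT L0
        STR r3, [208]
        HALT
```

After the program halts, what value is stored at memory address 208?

MOV r3, #12 → r3=12
MOV r2, #7 → r2=7
MOV r1, #200 → r1=200
LDR r3, [r1] → r3=M[200]=5
OR r3, r3, #19 → r3=5|19=23
ADD r1, r1, #4 → r1=200+4=204
SUB r2, r2, #1 → r2=7-1=6
CMP r2, #0  (cmp 6,0)
BGT L0: taken
LDR r3, [r1] → r3=M[204]=9
OR r3, r3, #19 → r3=9|19=27
ADD r1, r1, #4 → r1=204+4=208
SUB r2, r2, #1 → r2=6-1=5
CMP r2, #0  (cmp 5,0)
BGT L0: taken
LDR r3, [r1] → r3=M[208]=17
OR r3, r3, #19 → r3=17|19=19
ADD r1, r1, #4 → r1=208+4=212
SUB r2, r2, #1 → r2=5-1=4
CMP r2, #0  (cmp 4,0)
BGT L0: taken
LDR r3, [r1] → r3=M[212]=5
OR r3, r3, #19 → r3=5|19=23
ADD r1, r1, #4 → r1=212+4=216
SUB r2, r2, #1 → r2=4-1=3
CMP r2, #0  (cmp 3,0)
BGT L0: taken
LDR r3, [r1] → r3=M[216]=1
OR r3, r3, #19 → r3=1|19=19
ADD r1, r1, #4 → r1=216+4=220
SUB r2, r2, #1 → r2=3-1=2
CMP r2, #0  (cmp 2,0)
BGT L0: taken
LDR r3, [r1] → r3=M[220]=2
OR r3, r3, #19 → r3=2|19=19
ADD r1, r1, #4 → r1=220+4=224
SUB r2, r2, #1 → r2=2-1=1
CMP r2, #0  (cmp 1,0)
BGT L0: taken
LDR r3, [r1] → r3=M[224]=-6
OR r3, r3, #19 → r3=(-6)|19=-5
ADD r1, r1, #4 → r1=224+4=228
SUB r2, r2, #1 → r2=1-1=0
CMP r2, #0  (cmp 0,0)
BGT L0: not taken
STR r3, [208] → M[208]=-5
halt.

-5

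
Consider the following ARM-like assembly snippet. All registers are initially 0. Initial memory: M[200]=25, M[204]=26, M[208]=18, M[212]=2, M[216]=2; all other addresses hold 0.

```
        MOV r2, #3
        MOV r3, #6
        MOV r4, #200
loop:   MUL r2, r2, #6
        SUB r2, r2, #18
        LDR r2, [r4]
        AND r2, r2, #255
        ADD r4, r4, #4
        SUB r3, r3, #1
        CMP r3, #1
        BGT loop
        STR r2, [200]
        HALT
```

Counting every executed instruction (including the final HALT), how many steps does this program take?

MOV r2, #3 → r2=3
MOV r3, #6 → r3=6
MOV r4, #200 → r4=200
MUL r2, r2, #6 → r2=3*6=18
SUB r2, r2, #18 → r2=18-18=0
LDR r2, [r4] → r2=M[200]=25
AND r2, r2, #255 → r2=25&255=25
ADD r4, r4, #4 → r4=200+4=204
SUB r3, r3, #1 → r3=6-1=5
CMP r3, #1  (cmp 5,1)
BGT loop: taken
MUL r2, r2, #6 → r2=25*6=150
SUB r2, r2, #18 → r2=150-18=132
LDR r2, [r4] → r2=M[204]=26
AND r2, r2, #255 → r2=26&255=26
ADD r4, r4, #4 → r4=204+4=208
SUB r3, r3, #1 → r3=5-1=4
CMP r3, #1  (cmp 4,1)
BGT loop: taken
MUL r2, r2, #6 → r2=26*6=156
SUB r2, r2, #18 → r2=156-18=138
LDR r2, [r4] → r2=M[208]=18
AND r2, r2, #255 → r2=18&255=18
ADD r4, r4, #4 → r4=208+4=212
SUB r3, r3, #1 → r3=4-1=3
CMP r3, #1  (cmp 3,1)
BGT loop: taken
MUL r2, r2, #6 → r2=18*6=108
SUB r2, r2, #18 → r2=108-18=90
LDR r2, [r4] → r2=M[212]=2
AND r2, r2, #255 → r2=2&255=2
ADD r4, r4, #4 → r4=212+4=216
SUB r3, r3, #1 → r3=3-1=2
CMP r3, #1  (cmp 2,1)
BGT loop: taken
MUL r2, r2, #6 → r2=2*6=12
SUB r2, r2, #18 → r2=12-18=-6
LDR r2, [r4] → r2=M[216]=2
AND r2, r2, #255 → r2=2&255=2
ADD r4, r4, #4 → r4=216+4=220
SUB r3, r3, #1 → r3=2-1=1
CMP r3, #1  (cmp 1,1)
BGT loop: not taken
STR r2, [200] → M[200]=2
halt.
Total executed instructions: 45.

45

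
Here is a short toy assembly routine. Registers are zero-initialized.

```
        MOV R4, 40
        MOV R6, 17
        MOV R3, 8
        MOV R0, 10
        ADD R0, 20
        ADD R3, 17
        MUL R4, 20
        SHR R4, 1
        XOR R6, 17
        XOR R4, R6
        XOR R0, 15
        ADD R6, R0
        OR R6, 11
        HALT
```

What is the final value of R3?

25

MOV R4, 40 → R4=40
MOV R6, 17 → R6=17
MOV R3, 8 → R3=8
MOV R0, 10 → R0=10
ADD R0, 20 → R0=10+20=30
ADD R3, 17 → R3=8+17=25
MUL R4, 20 → R4=40*20=800
SHR R4, 1 → R4=800>>1=400
XOR R6, 17 → R6=17^17=0
XOR R4, R6 → R4=400^0=400
XOR R0, 15 → R0=30^15=17
ADD R6, R0 → R6=0+17=17
OR R6, 11 → R6=17|11=27
halt.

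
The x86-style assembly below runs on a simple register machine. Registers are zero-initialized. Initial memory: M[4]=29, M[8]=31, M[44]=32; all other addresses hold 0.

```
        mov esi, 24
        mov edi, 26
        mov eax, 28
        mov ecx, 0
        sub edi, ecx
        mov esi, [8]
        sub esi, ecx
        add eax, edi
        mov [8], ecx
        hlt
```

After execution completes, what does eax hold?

mov esi, 24 → esi=24
mov edi, 26 → edi=26
mov eax, 28 → eax=28
mov ecx, 0 → ecx=0
sub edi, ecx → edi=26-0=26
mov esi, [8] → esi=M[8]=31
sub esi, ecx → esi=31-0=31
add eax, edi → eax=28+26=54
mov [8], ecx → M[8]=0
halt.

54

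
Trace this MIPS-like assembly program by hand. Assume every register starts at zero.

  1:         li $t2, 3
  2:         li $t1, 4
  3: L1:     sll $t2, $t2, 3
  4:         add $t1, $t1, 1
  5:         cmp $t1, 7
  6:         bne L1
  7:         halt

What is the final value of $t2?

$t2=3
$t1=4
$t2=3<<3=24
$t1=4+1=5
cmp $t1, 7  (cmp 5,7)
bne L1: taken
$t2=24<<3=192
$t1=5+1=6
cmp $t1, 7  (cmp 6,7)
bne L1: taken
$t2=192<<3=1536
$t1=6+1=7
cmp $t1, 7  (cmp 7,7)
bne L1: not taken
halt.

1536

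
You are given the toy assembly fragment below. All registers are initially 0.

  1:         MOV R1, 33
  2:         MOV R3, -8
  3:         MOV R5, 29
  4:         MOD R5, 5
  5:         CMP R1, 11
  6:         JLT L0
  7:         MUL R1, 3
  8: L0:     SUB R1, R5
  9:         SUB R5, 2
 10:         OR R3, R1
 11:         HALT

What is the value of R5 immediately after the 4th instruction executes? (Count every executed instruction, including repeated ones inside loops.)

4

R1=33
R3=-8
R5=29
R5=29%5=4
After step 4: R5 = 4.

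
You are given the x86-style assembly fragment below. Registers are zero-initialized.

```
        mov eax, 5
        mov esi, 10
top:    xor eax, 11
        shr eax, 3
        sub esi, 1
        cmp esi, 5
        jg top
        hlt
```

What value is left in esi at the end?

5

mov eax, 5 → eax=5
mov esi, 10 → esi=10
xor eax, 11 → eax=5^11=14
shr eax, 3 → eax=14>>3=1
sub esi, 1 → esi=10-1=9
cmp esi, 5  (cmp 9,5)
jg top: taken
xor eax, 11 → eax=1^11=10
shr eax, 3 → eax=10>>3=1
sub esi, 1 → esi=9-1=8
cmp esi, 5  (cmp 8,5)
jg top: taken
xor eax, 11 → eax=1^11=10
shr eax, 3 → eax=10>>3=1
sub esi, 1 → esi=8-1=7
cmp esi, 5  (cmp 7,5)
jg top: taken
xor eax, 11 → eax=1^11=10
shr eax, 3 → eax=10>>3=1
sub esi, 1 → esi=7-1=6
cmp esi, 5  (cmp 6,5)
jg top: taken
xor eax, 11 → eax=1^11=10
shr eax, 3 → eax=10>>3=1
sub esi, 1 → esi=6-1=5
cmp esi, 5  (cmp 5,5)
jg top: not taken
halt.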